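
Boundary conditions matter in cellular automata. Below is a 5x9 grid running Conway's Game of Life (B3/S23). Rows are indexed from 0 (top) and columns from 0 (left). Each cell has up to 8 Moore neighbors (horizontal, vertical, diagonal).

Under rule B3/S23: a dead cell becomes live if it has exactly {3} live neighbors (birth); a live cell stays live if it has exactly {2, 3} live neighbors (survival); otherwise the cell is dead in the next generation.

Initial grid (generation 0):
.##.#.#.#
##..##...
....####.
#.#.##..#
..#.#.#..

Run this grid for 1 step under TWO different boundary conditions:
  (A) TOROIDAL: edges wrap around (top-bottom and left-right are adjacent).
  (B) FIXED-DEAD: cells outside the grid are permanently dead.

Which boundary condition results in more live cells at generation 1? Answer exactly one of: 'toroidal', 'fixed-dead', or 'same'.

Under TOROIDAL boundary, generation 1:
..#.#.##.
###.....#
.......#.
.#......#
..#.#.#.#
Population = 15

Under FIXED-DEAD boundary, generation 1:
#####....
###......
#......#.
.#.......
.#..#....
Population = 13

Comparison: toroidal=15, fixed-dead=13 -> toroidal

Answer: toroidal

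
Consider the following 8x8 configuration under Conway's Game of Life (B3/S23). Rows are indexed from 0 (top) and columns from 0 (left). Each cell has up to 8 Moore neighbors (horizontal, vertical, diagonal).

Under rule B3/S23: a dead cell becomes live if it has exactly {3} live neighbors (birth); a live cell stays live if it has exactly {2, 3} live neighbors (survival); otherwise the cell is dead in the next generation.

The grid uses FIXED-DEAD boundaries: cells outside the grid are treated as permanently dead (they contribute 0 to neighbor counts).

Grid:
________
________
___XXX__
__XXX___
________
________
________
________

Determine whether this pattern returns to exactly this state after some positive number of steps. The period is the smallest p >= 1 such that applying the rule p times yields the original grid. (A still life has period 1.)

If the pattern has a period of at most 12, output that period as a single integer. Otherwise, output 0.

Simulating and comparing each generation to the original:
Gen 0 (original, given above): 6 live cells
Gen 1: 6 live cells, differs from original
Gen 2: 6 live cells, MATCHES original -> period = 2

Answer: 2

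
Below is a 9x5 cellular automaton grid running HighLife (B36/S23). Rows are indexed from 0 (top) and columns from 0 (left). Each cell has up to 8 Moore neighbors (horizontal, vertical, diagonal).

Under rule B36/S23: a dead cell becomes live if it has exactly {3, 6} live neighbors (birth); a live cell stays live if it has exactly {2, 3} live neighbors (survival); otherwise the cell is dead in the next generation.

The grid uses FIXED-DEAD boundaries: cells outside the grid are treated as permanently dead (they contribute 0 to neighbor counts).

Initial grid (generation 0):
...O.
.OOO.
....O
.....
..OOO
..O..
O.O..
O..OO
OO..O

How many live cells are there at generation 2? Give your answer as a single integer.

Answer: 16

Derivation:
Simulating step by step:
Generation 0 (given above): 17 live cells
Generation 1: 19 live cells
...O.
..OOO
..OO.
....O
..OO.
..O..
..O..
O.OOO
OO.OO
Generation 2: 16 live cells
..OOO
....O
..O..
....O
..OO.
.OO..
..O..
O...O
OO..O
Population at generation 2: 16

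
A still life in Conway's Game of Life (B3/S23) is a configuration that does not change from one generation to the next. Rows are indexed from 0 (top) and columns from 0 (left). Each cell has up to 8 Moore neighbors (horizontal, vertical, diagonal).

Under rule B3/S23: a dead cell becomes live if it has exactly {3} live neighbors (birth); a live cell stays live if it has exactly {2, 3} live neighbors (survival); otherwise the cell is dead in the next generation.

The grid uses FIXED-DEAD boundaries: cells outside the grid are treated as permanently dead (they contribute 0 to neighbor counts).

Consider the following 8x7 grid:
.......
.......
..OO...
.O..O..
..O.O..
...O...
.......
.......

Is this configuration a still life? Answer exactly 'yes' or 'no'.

Compute generation 1 and compare to generation 0 (given above):
Generation 1:
.......
.......
..OO...
.O..O..
..O.O..
...O...
.......
.......
The grids are IDENTICAL -> still life.

Answer: yes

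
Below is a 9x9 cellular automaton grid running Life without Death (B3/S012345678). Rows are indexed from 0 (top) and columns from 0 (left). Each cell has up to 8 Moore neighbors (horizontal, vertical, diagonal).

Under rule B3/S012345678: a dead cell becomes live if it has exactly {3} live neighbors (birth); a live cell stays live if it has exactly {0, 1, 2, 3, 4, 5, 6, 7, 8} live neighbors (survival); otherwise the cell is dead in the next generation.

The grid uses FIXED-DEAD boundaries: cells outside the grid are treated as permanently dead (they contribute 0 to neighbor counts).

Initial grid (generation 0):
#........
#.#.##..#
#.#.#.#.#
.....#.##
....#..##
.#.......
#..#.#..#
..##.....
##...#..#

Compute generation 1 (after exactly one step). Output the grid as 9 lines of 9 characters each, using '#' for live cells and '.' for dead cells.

Simulating step by step:
Generation 0 (given above): 28 live cells
Generation 1: 40 live cells
(generation 1 grid is the final answer)

Answer: ##.......
#.#.##.##
#.#.#.#.#
...###.##
....#.###
.#..#..##
##.###..#
#.##.....
###..#..#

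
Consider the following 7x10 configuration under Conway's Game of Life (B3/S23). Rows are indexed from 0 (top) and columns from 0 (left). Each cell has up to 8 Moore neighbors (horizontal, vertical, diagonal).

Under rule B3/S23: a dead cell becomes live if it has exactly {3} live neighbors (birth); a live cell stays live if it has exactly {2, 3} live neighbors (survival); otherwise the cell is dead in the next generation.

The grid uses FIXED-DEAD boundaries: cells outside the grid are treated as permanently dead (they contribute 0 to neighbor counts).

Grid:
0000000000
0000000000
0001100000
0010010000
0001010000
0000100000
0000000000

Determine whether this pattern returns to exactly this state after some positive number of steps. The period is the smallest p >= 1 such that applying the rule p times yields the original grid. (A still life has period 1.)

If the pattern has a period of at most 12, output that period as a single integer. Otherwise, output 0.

Answer: 1

Derivation:
Simulating and comparing each generation to the original:
Gen 0 (original, given above): 7 live cells
Gen 1: 7 live cells, MATCHES original -> period = 1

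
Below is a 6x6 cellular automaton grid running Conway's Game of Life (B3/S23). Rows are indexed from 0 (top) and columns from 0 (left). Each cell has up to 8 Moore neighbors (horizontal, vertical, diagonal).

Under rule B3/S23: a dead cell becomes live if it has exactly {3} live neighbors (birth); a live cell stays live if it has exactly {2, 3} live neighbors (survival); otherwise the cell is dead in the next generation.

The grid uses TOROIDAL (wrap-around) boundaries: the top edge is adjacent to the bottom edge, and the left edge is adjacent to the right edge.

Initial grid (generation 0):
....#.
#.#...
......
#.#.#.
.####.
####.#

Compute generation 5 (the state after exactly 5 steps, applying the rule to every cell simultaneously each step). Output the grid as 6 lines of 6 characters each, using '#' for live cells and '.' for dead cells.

Simulating step by step:
Generation 0 (given above): 15 live cells
Generation 1: 8 live cells
....#.
......
...#.#
..#.##
......
#....#
Generation 2: 10 live cells
.....#
....#.
...#.#
...###
#...#.
.....#
Generation 3: 13 live cells
....##
....##
...#.#
#..#..
#..#..
#...##
Generation 4: 15 live cells
...#..
#..#..
#..#.#
#.##.#
##.#..
#..#..
Generation 5: 14 live cells
(generation 5 grid is the final answer)

Answer: ..###.
#.##.#
...#..
...#..
...#..
##.##.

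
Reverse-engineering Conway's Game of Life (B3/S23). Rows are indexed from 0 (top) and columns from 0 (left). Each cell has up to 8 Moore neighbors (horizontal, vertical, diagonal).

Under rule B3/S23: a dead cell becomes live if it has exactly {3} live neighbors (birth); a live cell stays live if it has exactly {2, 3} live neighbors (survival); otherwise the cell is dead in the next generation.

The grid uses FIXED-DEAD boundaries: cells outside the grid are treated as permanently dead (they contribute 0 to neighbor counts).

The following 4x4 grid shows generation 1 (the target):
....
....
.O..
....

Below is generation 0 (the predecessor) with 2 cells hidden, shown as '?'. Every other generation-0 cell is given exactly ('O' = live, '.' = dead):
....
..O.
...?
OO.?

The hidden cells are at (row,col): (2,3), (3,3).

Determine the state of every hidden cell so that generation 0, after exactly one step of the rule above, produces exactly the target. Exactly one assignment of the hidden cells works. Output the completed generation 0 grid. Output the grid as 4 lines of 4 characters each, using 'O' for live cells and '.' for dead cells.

Hidden generation-0 cells (in order): (2,3), (3,3).
A hidden cell only influences target cells in its own 3x3 neighborhood. Try each of the 2^2 = 4 assignments, step the completed generation 0 forward once under B3/S23, and compare with the target:
  (2,3)=. (3,3)=. -> step reproduces the target at every cell -> ACCEPT
  (2,3)=. (3,3)=O -> step gives (2,2)='O' but target has '.' -> reject
  (2,3)=O (3,3)=. -> step gives (2,2)='O' but target has '.' -> reject
  (2,3)=O (3,3)=O -> step gives (2,3)='O' but target has '.' -> reject
Unique solution: (2,3)=dead, (3,3)=dead.
Check: live-neighbor counts of every cell in the completed generation 0:
0111
0101
2321
1110
Applying B3/S23 to generation 0 with these counts gives:
....
....
.O..
....
which matches the target exactly.

Answer: ....
..O.
....
OO..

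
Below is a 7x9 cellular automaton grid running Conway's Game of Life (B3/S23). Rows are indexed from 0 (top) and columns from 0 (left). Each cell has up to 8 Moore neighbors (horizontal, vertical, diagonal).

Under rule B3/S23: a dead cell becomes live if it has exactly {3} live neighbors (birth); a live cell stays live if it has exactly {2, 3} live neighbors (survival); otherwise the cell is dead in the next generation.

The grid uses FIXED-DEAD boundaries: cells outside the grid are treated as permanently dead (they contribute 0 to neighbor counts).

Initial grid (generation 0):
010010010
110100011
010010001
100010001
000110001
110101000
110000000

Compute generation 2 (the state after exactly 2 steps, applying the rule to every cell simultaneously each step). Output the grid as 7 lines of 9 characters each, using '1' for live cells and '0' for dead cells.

Simulating step by step:
Generation 0 (given above): 23 live cells
Generation 1: 31 live cells
111000011
110110011
011110001
000011011
111101000
110100000
111000000
Generation 2: 22 live cells
(generation 2 grid is the final answer)

Answer: 101100011
000010000
110000100
100001111
100101100
000110000
101000000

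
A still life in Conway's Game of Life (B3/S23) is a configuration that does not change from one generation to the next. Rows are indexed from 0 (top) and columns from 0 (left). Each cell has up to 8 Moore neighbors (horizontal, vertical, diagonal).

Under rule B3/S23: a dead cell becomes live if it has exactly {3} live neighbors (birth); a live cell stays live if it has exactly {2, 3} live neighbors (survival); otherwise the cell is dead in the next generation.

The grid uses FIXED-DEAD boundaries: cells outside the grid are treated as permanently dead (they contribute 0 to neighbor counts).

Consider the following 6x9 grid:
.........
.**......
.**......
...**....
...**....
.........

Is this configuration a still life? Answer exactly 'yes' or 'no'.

Answer: no

Derivation:
Compute generation 1 and compare to generation 0 (given above):
Generation 1:
.........
.**......
.*.......
....*....
...**....
.........
Cell (2,2) differs: gen0=1 vs gen1=0 -> NOT a still life.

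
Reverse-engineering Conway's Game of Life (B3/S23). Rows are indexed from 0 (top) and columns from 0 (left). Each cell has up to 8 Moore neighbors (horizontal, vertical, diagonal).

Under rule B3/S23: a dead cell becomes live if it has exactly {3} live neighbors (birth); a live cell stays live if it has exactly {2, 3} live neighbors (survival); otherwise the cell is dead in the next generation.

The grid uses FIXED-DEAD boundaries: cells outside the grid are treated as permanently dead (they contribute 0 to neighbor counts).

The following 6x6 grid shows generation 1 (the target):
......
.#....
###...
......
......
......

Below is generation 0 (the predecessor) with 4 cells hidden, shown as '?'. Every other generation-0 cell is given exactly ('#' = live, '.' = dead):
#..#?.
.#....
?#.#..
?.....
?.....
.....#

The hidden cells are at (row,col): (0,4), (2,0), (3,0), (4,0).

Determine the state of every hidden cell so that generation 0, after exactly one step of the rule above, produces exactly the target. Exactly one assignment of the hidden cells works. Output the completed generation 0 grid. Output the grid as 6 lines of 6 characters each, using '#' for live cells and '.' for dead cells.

Answer: #..#..
.#....
##.#..
......
......
.....#

Derivation:
Hidden generation-0 cells (in order): (0,4), (2,0), (3,0), (4,0).
A hidden cell only influences target cells in its own 3x3 neighborhood. Try each of the 2^4 = 16 assignments, step the completed generation 0 forward once under B3/S23, and compare with the target:
  (0,4)=. (2,0)=. (3,0)=. (4,0)=. -> step gives (1,0)='#' but target has '.' -> reject
  (0,4)=. (2,0)=. (3,0)=. (4,0)=# -> step gives (1,0)='#' but target has '.' -> reject
  (0,4)=. (2,0)=. (3,0)=# (4,0)=. -> step gives (1,0)='#' but target has '.' -> reject
  (0,4)=. (2,0)=. (3,0)=# (4,0)=# -> step gives (1,0)='#' but target has '.' -> reject
  (0,4)=. (2,0)=# (3,0)=. (4,0)=. -> step reproduces the target at every cell -> ACCEPT
  (0,4)=. (2,0)=# (3,0)=. (4,0)=# -> step gives (3,0)='#' but target has '.' -> reject
  (0,4)=. (2,0)=# (3,0)=# (4,0)=. -> step gives (3,0)='#' but target has '.' -> reject
  (0,4)=. (2,0)=# (3,0)=# (4,0)=# -> step gives (3,0)='#' but target has '.' -> reject
  (0,4)=# (2,0)=. (3,0)=. (4,0)=. -> step gives (1,0)='#' but target has '.' -> reject
  (0,4)=# (2,0)=. (3,0)=. (4,0)=# -> step gives (1,0)='#' but target has '.' -> reject
  (0,4)=# (2,0)=. (3,0)=# (4,0)=. -> step gives (1,0)='#' but target has '.' -> reject
  (0,4)=# (2,0)=. (3,0)=# (4,0)=# -> step gives (1,0)='#' but target has '.' -> reject
  (0,4)=# (2,0)=# (3,0)=. (4,0)=. -> step gives (1,3)='#' but target has '.' -> reject
  (0,4)=# (2,0)=# (3,0)=. (4,0)=# -> step gives (1,3)='#' but target has '.' -> reject
  (0,4)=# (2,0)=# (3,0)=# (4,0)=. -> step gives (1,3)='#' but target has '.' -> reject
  (0,4)=# (2,0)=# (3,0)=# (4,0)=# -> step gives (1,3)='#' but target has '.' -> reject
Unique solution: (0,4)=dead, (2,0)=live, (3,0)=dead, (4,0)=dead.
Check: live-neighbor counts of every cell in the completed generation 0:
122010
434220
223010
222110
000011
000010
Applying B3/S23 to generation 0 with these counts gives:
......
.#....
###...
......
......
......
which matches the target exactly.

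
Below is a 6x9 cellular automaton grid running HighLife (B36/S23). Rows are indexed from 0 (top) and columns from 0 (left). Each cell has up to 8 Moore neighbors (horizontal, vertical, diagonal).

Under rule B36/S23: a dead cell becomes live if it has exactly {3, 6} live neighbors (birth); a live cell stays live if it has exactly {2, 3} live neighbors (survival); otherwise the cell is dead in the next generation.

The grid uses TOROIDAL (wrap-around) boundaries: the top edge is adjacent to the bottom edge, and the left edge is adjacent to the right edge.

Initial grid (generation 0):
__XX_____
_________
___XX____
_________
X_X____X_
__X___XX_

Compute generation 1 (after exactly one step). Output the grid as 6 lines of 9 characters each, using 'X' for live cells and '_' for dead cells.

Answer: __XX_____
__X_X____
_________
___X_____
_X____XXX
__X___XXX

Derivation:
Simulating step by step:
Generation 0 (given above): 10 live cells
Generation 1: 13 live cells
(generation 1 grid is the final answer)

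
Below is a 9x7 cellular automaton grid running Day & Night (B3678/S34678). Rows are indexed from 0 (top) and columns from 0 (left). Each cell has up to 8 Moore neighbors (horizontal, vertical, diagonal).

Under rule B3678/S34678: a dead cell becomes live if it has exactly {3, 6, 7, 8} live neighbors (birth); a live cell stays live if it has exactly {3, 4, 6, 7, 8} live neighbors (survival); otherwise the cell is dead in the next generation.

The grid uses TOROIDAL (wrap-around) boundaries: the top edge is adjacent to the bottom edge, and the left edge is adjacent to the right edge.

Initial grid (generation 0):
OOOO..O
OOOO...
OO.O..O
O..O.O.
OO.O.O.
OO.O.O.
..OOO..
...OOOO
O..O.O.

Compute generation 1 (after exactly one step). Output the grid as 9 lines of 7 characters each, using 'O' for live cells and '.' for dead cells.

Simulating step by step:
Generation 0 (given above): 34 live cells
Generation 1: 34 live cells
(generation 1 grid is the final answer)

Answer: .OOO..O
OOOOO..
..OO..O
......O
OO..O.O
OOOOO..
OOO.O..
....OOO
O..OOOO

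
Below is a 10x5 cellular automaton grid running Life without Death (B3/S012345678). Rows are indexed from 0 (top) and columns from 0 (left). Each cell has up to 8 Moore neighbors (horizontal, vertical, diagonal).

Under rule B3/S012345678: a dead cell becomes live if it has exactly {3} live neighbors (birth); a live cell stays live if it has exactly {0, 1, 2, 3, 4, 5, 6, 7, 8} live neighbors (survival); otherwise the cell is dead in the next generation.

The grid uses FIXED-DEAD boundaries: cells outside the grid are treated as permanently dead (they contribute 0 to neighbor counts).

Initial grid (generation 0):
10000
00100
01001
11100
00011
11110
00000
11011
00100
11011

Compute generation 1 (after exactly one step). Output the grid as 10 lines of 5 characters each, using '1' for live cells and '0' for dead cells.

Answer: 10000
01100
11011
11101
00011
11111
00001
11111
00100
11111

Derivation:
Simulating step by step:
Generation 0 (given above): 22 live cells
Generation 1: 30 live cells
(generation 1 grid is the final answer)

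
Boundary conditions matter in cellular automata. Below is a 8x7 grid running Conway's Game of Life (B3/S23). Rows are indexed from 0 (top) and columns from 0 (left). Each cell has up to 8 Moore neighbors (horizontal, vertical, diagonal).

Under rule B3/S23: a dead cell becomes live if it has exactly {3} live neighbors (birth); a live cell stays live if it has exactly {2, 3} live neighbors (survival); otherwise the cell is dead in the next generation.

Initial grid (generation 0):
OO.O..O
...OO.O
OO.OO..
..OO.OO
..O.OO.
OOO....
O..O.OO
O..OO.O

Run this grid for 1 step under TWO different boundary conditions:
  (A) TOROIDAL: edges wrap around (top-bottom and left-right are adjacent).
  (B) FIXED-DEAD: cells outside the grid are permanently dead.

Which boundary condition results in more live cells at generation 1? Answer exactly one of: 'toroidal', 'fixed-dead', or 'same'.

Under TOROIDAL boundary, generation 1:
.O.....
......O
OO.....
O.....O
O...OO.
O.O....
...O.O.
...O...
Population = 14

Under FIXED-DEAD boundary, generation 1:
..OOOO.
.......
.O....O
......O
....OOO
O.O...O
O..O.OO
...OO.O
Population = 20

Comparison: toroidal=14, fixed-dead=20 -> fixed-dead

Answer: fixed-dead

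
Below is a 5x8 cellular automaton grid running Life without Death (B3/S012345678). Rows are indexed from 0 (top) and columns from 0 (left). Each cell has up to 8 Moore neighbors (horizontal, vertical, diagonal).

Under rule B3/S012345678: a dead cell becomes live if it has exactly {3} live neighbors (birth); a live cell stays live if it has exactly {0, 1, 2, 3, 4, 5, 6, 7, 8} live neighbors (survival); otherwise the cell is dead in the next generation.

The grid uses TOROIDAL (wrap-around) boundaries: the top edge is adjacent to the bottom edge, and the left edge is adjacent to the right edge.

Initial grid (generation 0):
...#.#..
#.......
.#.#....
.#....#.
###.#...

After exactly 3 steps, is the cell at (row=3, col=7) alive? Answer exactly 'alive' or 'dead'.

Simulating step by step:
Generation 0 (given above): 11 live cells
Generation 1: 21 live cells
#.####..
#.#.#...
####....
.#.#..#.
######..
Generation 2: 30 live cells
#.####.#
#.#.##.#
#####..#
.#.#.###
########
Generation 3: 30 live cells
#.####.#
#.#.##.#
#####..#
.#.#.###
########

Cell (3,7) at generation 3: 1 -> alive

Answer: alive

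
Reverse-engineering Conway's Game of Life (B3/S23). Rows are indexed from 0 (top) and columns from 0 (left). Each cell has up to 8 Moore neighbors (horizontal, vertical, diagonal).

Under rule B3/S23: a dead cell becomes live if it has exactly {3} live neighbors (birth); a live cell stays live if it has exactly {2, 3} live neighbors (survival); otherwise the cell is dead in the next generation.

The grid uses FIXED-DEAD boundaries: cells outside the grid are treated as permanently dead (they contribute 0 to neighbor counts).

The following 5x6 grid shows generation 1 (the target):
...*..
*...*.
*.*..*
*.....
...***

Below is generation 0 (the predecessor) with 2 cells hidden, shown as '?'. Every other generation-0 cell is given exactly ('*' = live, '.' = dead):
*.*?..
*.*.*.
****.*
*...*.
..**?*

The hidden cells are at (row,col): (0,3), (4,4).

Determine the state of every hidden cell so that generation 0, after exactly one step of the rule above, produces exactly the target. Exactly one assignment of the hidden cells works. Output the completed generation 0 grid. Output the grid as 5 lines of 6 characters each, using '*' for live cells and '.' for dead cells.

Answer: *.*...
*.*.*.
****.*
*...*.
..****

Derivation:
Hidden generation-0 cells (in order): (0,3), (4,4).
A hidden cell only influences target cells in its own 3x3 neighborhood. Try each of the 2^2 = 4 assignments, step the completed generation 0 forward once under B3/S23, and compare with the target:
  (0,3)=. (4,4)=. -> step gives (3,5)='*' but target has '.' -> reject
  (0,3)=. (4,4)=* -> step reproduces the target at every cell -> ACCEPT
  (0,3)=* (4,4)=. -> step gives (0,2)='*' but target has '.' -> reject
  (0,3)=* (4,4)=* -> step gives (0,2)='*' but target has '.' -> reject
Unique solution: (0,3)=dead, (4,4)=live.
Check: live-neighbor counts of every cell in the completed generation 0:
141311
374522
353442
255654
121332
Applying B3/S23 to generation 0 with these counts gives:
...*..
*...*.
*.*..*
*.....
...***
which matches the target exactly.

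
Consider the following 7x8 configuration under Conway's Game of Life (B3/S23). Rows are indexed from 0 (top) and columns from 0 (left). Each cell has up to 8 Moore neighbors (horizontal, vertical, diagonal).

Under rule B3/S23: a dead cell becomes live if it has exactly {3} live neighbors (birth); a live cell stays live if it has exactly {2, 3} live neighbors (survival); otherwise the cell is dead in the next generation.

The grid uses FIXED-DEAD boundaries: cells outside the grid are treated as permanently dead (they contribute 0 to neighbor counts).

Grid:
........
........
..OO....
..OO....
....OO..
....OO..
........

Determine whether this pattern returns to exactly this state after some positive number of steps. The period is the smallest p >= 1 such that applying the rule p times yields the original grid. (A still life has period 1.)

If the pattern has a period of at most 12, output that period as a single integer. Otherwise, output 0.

Simulating and comparing each generation to the original:
Gen 0 (original, given above): 8 live cells
Gen 1: 6 live cells, differs from original
Gen 2: 8 live cells, MATCHES original -> period = 2

Answer: 2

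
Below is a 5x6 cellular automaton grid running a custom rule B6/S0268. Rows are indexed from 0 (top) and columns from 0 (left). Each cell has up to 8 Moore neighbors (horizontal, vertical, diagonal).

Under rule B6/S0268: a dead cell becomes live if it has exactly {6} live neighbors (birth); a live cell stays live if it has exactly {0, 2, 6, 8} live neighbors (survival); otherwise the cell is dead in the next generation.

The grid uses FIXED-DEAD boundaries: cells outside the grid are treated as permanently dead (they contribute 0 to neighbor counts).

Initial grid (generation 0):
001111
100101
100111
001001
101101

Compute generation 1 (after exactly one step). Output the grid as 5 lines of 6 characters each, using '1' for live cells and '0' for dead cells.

Answer: 001001
000000
000000
000010
101100

Derivation:
Simulating step by step:
Generation 0 (given above): 17 live cells
Generation 1: 6 live cells
(generation 1 grid is the final answer)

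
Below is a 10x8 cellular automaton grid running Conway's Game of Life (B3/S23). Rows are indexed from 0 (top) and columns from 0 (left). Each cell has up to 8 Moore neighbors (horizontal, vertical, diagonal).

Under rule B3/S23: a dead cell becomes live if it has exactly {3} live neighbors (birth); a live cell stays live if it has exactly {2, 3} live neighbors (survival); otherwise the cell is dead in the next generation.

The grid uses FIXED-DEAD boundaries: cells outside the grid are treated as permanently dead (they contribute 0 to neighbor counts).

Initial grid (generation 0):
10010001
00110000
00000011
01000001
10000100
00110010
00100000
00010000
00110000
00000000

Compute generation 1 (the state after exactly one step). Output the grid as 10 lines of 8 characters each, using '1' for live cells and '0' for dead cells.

Answer: 00110000
00110011
00100011
00000001
01100010
01110000
00100000
00010000
00110000
00000000

Derivation:
Simulating step by step:
Generation 0 (given above): 18 live cells
Generation 1: 20 live cells
(generation 1 grid is the final answer)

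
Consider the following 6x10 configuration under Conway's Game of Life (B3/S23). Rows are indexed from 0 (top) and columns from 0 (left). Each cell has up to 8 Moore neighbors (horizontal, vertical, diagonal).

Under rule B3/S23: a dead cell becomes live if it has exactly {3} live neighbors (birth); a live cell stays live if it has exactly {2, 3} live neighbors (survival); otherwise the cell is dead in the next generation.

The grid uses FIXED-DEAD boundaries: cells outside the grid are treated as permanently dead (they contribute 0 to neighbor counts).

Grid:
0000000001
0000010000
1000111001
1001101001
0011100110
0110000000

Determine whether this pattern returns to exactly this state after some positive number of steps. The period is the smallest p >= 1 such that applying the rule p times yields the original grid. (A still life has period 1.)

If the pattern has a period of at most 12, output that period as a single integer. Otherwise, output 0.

Answer: 0

Derivation:
Simulating and comparing each generation to the original:
Gen 0 (original, given above): 19 live cells
Gen 1: 15 live cells, differs from original
Gen 2: 19 live cells, differs from original
Gen 3: 13 live cells, differs from original
Gen 4: 13 live cells, differs from original
Gen 5: 12 live cells, differs from original
Gen 6: 11 live cells, differs from original
Gen 7: 10 live cells, differs from original
Gen 8: 7 live cells, differs from original
Gen 9: 4 live cells, differs from original
Gen 10: 3 live cells, differs from original
Gen 11: 2 live cells, differs from original
Gen 12: 0 live cells, differs from original
No period found within 12 steps.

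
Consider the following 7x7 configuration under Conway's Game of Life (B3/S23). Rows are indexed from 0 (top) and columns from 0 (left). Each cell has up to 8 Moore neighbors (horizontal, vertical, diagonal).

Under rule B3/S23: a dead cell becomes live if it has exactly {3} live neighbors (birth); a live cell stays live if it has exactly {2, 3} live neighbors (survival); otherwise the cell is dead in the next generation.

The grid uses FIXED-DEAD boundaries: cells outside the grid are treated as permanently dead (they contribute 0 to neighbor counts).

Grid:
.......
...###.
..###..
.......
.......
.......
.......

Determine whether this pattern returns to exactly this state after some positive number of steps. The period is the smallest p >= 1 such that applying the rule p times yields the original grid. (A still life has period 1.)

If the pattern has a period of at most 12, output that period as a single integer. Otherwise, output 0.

Answer: 2

Derivation:
Simulating and comparing each generation to the original:
Gen 0 (original, given above): 6 live cells
Gen 1: 6 live cells, differs from original
Gen 2: 6 live cells, MATCHES original -> period = 2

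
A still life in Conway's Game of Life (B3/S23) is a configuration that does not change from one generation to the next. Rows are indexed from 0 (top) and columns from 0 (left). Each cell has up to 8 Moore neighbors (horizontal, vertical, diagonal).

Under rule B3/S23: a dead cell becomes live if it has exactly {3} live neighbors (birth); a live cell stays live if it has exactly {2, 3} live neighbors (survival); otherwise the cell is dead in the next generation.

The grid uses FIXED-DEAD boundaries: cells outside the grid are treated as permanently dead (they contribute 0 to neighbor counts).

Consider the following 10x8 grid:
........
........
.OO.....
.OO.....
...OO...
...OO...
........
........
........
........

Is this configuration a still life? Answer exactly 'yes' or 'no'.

Compute generation 1 and compare to generation 0 (given above):
Generation 1:
........
........
.OO.....
.O......
....O...
...OO...
........
........
........
........
Cell (3,2) differs: gen0=1 vs gen1=0 -> NOT a still life.

Answer: no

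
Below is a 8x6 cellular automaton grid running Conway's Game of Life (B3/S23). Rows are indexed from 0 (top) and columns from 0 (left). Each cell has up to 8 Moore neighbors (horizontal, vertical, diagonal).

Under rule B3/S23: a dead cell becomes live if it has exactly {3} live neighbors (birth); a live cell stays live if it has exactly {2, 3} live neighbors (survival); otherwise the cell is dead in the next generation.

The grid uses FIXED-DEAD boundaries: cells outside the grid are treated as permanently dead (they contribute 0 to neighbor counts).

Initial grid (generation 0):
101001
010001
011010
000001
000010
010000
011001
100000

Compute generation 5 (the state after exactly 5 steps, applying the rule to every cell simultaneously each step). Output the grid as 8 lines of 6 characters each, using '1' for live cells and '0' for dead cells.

Simulating step by step:
Generation 0 (given above): 15 live cells
Generation 1: 18 live cells
010000
100111
011011
000111
000000
011000
111000
010000
Generation 2: 18 live cells
000010
100101
011000
001101
001110
101000
100000
111000
Generation 3: 12 live cells
000010
011110
010000
000000
000010
001000
101000
110000
Generation 4: 14 live cells
001010
011110
010100
000000
000000
010100
101000
110000
Generation 5: 14 live cells
(generation 5 grid is the final answer)

Answer: 011010
010010
010110
000000
000000
011000
101000
110000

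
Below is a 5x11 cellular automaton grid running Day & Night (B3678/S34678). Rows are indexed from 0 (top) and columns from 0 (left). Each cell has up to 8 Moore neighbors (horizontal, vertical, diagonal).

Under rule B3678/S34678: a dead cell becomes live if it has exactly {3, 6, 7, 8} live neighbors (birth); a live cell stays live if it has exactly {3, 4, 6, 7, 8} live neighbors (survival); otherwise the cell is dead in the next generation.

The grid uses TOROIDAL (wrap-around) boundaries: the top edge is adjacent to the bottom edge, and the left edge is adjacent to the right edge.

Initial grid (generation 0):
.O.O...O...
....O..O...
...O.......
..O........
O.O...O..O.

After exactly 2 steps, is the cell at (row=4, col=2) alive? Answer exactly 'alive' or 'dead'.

Answer: alive

Derivation:
Simulating step by step:
Generation 0 (given above): 11 live cells
Generation 1: 9 live cells
..O...O.O..
..OO.......
...........
.O.O.......
..OO.......
Generation 2: 6 live cells
.OO........
...........
...O.......
...........
.OOO.......

Cell (4,2) at generation 2: 1 -> alive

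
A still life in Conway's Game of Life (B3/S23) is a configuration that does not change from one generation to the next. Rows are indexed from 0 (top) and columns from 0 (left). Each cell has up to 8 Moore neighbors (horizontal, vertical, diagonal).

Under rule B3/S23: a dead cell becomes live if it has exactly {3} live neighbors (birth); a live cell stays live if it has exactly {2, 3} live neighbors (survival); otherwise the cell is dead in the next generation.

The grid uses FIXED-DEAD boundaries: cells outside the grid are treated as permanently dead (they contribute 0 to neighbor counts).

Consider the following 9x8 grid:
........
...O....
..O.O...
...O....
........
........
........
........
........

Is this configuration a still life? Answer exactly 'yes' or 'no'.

Answer: yes

Derivation:
Compute generation 1 and compare to generation 0 (given above):
Generation 1:
........
...O....
..O.O...
...O....
........
........
........
........
........
The grids are IDENTICAL -> still life.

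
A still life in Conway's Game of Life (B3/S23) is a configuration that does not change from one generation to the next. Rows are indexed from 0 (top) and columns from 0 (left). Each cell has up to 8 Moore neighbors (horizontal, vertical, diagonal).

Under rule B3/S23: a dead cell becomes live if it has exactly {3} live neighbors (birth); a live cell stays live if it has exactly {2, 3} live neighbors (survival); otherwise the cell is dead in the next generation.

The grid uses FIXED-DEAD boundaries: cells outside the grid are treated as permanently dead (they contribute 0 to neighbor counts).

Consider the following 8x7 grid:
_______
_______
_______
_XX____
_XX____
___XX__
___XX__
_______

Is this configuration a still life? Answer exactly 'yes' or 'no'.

Answer: no

Derivation:
Compute generation 1 and compare to generation 0 (given above):
Generation 1:
_______
_______
_______
_XX____
_X_____
____X__
___XX__
_______
Cell (4,2) differs: gen0=1 vs gen1=0 -> NOT a still life.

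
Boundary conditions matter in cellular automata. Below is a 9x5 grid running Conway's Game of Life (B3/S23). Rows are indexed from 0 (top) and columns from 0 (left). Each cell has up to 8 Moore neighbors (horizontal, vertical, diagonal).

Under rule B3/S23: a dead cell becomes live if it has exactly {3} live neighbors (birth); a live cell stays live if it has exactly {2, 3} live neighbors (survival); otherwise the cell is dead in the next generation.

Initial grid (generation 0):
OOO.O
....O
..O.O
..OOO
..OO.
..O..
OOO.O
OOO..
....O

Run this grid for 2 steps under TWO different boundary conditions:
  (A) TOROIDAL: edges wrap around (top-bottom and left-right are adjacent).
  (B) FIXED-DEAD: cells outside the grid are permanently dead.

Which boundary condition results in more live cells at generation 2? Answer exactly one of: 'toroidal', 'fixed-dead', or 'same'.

Answer: toroidal

Derivation:
Under TOROIDAL boundary, generation 2:
....O
..O.O
..O.O
.OO.O
.O.OO
...OO
O..OO
...O.
O..O.
Population = 19

Under FIXED-DEAD boundary, generation 2:
..OO.
.OO.O
.OO.O
.OO.O
.....
.....
.O...
O....
.O...
Population = 14

Comparison: toroidal=19, fixed-dead=14 -> toroidal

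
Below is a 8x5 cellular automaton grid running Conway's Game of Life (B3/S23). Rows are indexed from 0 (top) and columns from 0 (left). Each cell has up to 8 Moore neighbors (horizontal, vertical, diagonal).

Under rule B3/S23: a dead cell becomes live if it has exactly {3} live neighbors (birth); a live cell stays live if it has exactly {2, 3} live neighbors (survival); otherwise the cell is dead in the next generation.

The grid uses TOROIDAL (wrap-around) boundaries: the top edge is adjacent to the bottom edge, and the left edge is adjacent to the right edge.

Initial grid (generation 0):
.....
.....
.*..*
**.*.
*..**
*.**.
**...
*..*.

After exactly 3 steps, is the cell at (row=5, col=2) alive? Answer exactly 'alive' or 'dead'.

Answer: alive

Derivation:
Simulating step by step:
Generation 0 (given above): 15 live cells
Generation 1: 12 live cells
.....
.....
.**.*
.*.*.
.....
..**.
*..*.
**..*
Generation 2: 17 live cells
*....
.....
****.
**.*.
...*.
..***
*..*.
**..*
Generation 3: 14 live cells
**..*
*.*.*
*..*.
*..*.
**...
..*..
.....
.*...

Cell (5,2) at generation 3: 1 -> alive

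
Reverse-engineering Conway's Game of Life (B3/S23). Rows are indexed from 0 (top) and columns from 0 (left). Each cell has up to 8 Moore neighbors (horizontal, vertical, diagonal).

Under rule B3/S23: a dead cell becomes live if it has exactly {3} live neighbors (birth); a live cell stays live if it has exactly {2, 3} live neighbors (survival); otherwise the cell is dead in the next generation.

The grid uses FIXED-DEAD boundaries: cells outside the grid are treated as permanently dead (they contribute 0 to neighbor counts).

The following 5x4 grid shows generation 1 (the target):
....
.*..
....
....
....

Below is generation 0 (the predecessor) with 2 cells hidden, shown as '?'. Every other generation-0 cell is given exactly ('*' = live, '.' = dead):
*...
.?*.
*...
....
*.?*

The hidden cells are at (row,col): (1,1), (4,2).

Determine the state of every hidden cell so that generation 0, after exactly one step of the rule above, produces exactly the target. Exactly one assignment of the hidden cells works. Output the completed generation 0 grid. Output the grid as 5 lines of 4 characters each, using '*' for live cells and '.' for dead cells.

Hidden generation-0 cells (in order): (1,1), (4,2).
A hidden cell only influences target cells in its own 3x3 neighborhood. Try each of the 2^2 = 4 assignments, step the completed generation 0 forward once under B3/S23, and compare with the target:
  (1,1)=. (4,2)=. -> step reproduces the target at every cell -> ACCEPT
  (1,1)=. (4,2)=* -> step gives (3,1)='*' but target has '.' -> reject
  (1,1)=* (4,2)=. -> step gives (0,1)='*' but target has '.' -> reject
  (1,1)=* (4,2)=* -> step gives (0,1)='*' but target has '.' -> reject
Unique solution: (1,1)=dead, (4,2)=dead.
Check: live-neighbor counts of every cell in the completed generation 0:
0211
2301
0211
2211
0110
Applying B3/S23 to generation 0 with these counts gives:
....
.*..
....
....
....
which matches the target exactly.

Answer: *...
..*.
*...
....
*..*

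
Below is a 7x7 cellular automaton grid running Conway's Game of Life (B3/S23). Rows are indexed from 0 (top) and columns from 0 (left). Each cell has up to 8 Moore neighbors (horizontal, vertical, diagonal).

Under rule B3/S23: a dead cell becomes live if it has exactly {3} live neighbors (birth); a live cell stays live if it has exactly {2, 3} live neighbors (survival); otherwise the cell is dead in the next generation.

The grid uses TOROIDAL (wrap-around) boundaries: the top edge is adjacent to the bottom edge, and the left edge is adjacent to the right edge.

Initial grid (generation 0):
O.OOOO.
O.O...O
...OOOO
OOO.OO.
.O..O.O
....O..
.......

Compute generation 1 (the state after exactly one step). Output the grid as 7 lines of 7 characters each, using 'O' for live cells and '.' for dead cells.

Simulating step by step:
Generation 0 (given above): 21 live cells
Generation 1: 15 live cells
(generation 1 grid is the final answer)

Answer: O.OOOO.
O.O....
.......
.OO....
.OO.O.O
.....O.
.....O.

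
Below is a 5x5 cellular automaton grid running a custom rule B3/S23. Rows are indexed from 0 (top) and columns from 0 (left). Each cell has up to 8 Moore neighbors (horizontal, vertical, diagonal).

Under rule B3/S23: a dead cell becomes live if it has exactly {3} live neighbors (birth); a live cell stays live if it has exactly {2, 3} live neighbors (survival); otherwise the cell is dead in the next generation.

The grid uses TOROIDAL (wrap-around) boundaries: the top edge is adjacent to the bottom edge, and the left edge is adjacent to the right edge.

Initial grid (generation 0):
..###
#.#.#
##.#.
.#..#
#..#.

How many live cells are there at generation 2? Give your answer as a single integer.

Answer: 7

Derivation:
Simulating step by step:
Generation 0 (given above): 13 live cells
Generation 1: 6 live cells
..#..
.....
...#.
.#.#.
##...
Generation 2: 7 live cells
.#...
.....
..#..
##..#
##...
Population at generation 2: 7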